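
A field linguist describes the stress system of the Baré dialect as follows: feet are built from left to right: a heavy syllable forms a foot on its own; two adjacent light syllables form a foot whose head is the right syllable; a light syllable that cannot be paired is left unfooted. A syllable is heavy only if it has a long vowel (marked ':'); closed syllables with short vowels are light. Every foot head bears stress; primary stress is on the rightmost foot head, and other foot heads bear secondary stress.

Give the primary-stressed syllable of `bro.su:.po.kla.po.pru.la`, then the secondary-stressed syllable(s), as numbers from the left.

primary 6, secondary 2, 4

Weights: 1 bro L, 2 su: H, 3 po L, 4 kla L, 5 po L, 6 pru L, 7 la L.
Parse left to right (heavy = foot alone; LL = one foot; stranded L unfooted): bro (ˈsu:) (po.ˈkla) (po.ˈpru) la.
Foot heads: 2, 4, 6.
Primary stress on the rightmost head = syllable 6.
Secondary stress on 2, 4: bro.ˌsu:.po.ˌkla.po.ˈpru.la.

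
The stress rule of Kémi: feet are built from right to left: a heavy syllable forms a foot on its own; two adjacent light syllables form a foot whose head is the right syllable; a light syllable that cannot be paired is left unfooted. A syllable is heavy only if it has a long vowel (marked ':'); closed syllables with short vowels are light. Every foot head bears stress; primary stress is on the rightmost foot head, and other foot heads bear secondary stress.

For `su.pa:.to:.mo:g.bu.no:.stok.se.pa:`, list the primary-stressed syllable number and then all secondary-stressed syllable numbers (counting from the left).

primary 9, secondary 2, 3, 4, 6, 8

Weights: 1 su L, 2 pa: H, 3 to: H, 4 mo:g H, 5 bu L, 6 no: H, 7 stok L, 8 se L, 9 pa: H.
Parse right to left (heavy = foot alone; LL = one foot; stranded L unfooted): su (ˈpa:) (ˈto:) (ˈmo:g) bu (ˈno:) (stok.ˈse) (ˈpa:).
Foot heads: 2, 3, 4, 6, 8, 9.
Primary stress on the rightmost head = syllable 9.
Secondary stress on 2, 3, 4, 6, 8: su.ˌpa:.ˌto:.ˌmo:g.bu.ˌno:.stok.ˌse.ˈpa:.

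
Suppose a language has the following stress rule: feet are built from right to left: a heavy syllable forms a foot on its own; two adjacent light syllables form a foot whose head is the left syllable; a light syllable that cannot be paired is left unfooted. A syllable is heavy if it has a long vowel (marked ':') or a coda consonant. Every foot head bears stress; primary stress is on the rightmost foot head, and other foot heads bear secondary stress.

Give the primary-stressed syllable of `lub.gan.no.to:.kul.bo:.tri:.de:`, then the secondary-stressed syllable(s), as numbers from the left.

Weights: 1 lub H, 2 gan H, 3 no L, 4 to: H, 5 kul H, 6 bo: H, 7 tri: H, 8 de: H.
Parse right to left (heavy = foot alone; LL = one foot; stranded L unfooted): (ˈlub) (ˈgan) no (ˈto:) (ˈkul) (ˈbo:) (ˈtri:) (ˈde:).
Foot heads: 1, 2, 4, 5, 6, 7, 8.
Primary stress on the rightmost head = syllable 8.
Secondary stress on 1, 2, 4, 5, 6, 7: ˌlub.ˌgan.no.ˌto:.ˌkul.ˌbo:.ˌtri:.ˈde:.

primary 8, secondary 1, 2, 4, 5, 6, 7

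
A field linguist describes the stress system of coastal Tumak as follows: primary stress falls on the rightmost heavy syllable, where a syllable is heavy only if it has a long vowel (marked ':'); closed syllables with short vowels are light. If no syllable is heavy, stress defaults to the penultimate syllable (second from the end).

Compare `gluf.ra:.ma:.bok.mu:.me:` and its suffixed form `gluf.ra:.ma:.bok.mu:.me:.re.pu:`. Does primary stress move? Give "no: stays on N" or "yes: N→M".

yes: 6→8

Base `gluf.ra:.ma:.bok.mu:.me:` (6 syllables):
  Weights: 1 gluf L, 2 ra: H, 3 ma: H, 4 bok L, 5 mu: H, 6 me: H.
  Heavy syllables in the domain: 2, 3, 5, 6. The rightmost is syllable 6 (me:).
  → primary stress on syllable 6.
Suffixed `gluf.ra:.ma:.bok.mu:.me:.re.pu:` (8 syllables):
  Weights: 1 gluf L, 2 ra: H, 3 ma: H, 4 bok L, 5 mu: H, 6 me: H, 7 re L, 8 pu: H.
  Heavy syllables in the domain: 2, 3, 5, 6, 8. The rightmost is syllable 8 (pu:).
  → primary stress on syllable 8.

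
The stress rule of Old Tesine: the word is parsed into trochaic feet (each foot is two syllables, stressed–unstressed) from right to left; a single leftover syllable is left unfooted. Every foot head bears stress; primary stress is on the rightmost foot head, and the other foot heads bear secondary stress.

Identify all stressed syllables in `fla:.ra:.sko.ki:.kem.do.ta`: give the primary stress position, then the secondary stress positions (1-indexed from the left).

Parse right to left into trochaic (ˈσσ) feet: fla: (ˈra:.sko) (ˈki:.kem) (ˈdo.ta). Syllable 1 is left unfooted.
Foot heads (stressed positions): 2, 4, 6.
End Rule Rightmost: primary stress on the rightmost head = syllable 6.
Secondary stress on 2, 4: fla:.ˌra:.sko.ˌki:.kem.ˈdo.ta.

primary 6, secondary 2, 4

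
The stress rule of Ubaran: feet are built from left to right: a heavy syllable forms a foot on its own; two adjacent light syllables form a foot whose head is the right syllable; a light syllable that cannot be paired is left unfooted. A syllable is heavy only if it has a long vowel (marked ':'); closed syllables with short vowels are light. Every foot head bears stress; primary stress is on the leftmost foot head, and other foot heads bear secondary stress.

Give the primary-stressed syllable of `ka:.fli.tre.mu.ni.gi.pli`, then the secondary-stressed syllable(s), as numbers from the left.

Weights: 1 ka: H, 2 fli L, 3 tre L, 4 mu L, 5 ni L, 6 gi L, 7 pli L.
Parse left to right (heavy = foot alone; LL = one foot; stranded L unfooted): (ˈka:) (fli.ˈtre) (mu.ˈni) (gi.ˈpli).
Foot heads: 1, 3, 5, 7.
Primary stress on the leftmost head = syllable 1.
Secondary stress on 3, 5, 7: ˈka:.fli.ˌtre.mu.ˌni.gi.ˌpli.

primary 1, secondary 3, 5, 7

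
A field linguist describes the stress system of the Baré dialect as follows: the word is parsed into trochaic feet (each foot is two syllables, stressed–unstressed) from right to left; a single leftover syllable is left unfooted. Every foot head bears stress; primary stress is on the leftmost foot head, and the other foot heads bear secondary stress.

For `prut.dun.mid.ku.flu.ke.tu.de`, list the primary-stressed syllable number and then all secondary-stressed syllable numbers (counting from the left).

primary 1, secondary 3, 5, 7

Parse right to left into trochaic (ˈσσ) feet: (ˈprut.dun) (ˈmid.ku) (ˈflu.ke) (ˈtu.de).
Foot heads (stressed positions): 1, 3, 5, 7.
End Rule Leftmost: primary stress on the leftmost head = syllable 1.
Secondary stress on 3, 5, 7: ˈprut.dun.ˌmid.ku.ˌflu.ke.ˌtu.de.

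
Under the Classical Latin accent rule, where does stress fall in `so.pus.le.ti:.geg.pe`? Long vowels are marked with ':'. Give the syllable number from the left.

Classical Latin: stress the penult if heavy (long vowel or closed), else the antepenult.
Weights: 4 ti: H, 5 geg H, 6 pe L.
The penult (syllable 5, geg) is heavy, so it takes stress.
Stress on syllable 5: so.pus.le.ti:.ˈgeg.pe.

5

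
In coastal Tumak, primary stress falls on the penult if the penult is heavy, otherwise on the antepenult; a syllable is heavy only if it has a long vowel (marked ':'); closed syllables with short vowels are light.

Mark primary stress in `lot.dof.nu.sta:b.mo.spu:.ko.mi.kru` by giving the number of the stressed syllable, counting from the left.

7

Weights: 7 ko L, 8 mi L, 9 kru L.
The penult (syllable 8, mi) is light, so stress falls on the antepenult (syllable 7, ko).
Primary stress: syllable 7 → lot.dof.nu.sta:b.mo.spu:.ˈko.mi.kru.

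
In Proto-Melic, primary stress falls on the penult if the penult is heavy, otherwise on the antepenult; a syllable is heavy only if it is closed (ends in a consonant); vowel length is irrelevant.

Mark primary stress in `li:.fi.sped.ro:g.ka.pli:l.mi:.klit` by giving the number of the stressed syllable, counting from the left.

6

Weights: 6 pli:l H, 7 mi: L, 8 klit H.
The penult (syllable 7, mi:) is light, so stress falls on the antepenult (syllable 6, pli:l).
Primary stress: syllable 6 → li:.fi.sped.ro:g.ka.ˈpli:l.mi:.klit.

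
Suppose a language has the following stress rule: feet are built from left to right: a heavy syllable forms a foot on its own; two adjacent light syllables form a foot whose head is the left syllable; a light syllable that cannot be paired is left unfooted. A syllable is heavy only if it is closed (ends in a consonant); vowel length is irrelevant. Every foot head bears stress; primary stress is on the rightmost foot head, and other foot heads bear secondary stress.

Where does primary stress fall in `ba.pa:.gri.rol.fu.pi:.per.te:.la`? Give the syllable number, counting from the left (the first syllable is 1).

8

Weights: 1 ba L, 2 pa: L, 3 gri L, 4 rol H, 5 fu L, 6 pi: L, 7 per H, 8 te: L, 9 la L.
Parse left to right (heavy = foot alone; LL = one foot; stranded L unfooted): (ˈba.pa:) gri (ˈrol) (ˈfu.pi:) (ˈper) (ˈte:.la).
Foot heads: 1, 4, 5, 7, 8.
Primary stress on the rightmost head = syllable 8.
Primary stress: syllable 8 → ba.pa:.gri.rol.fu.pi:.per.ˈte:.la.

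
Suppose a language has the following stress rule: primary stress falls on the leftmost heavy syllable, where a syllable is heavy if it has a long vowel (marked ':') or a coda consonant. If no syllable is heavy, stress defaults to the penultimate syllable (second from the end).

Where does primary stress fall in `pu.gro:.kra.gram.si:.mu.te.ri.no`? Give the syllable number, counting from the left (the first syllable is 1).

2

Weights: 1 pu L, 2 gro: H, 3 kra L, 4 gram H, 5 si: H, 6 mu L, 7 te L, 8 ri L, 9 no L.
Heavy syllables in the domain: 2, 4, 5. The leftmost is syllable 2 (gro:).
Primary stress: syllable 2 → pu.ˈgro:.kra.gram.si:.mu.te.ri.no.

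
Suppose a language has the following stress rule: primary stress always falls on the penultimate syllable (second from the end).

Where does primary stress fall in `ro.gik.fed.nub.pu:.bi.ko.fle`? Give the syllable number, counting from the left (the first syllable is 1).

7

The word has 8 syllables; the penultimate syllable (second from the end) is syllable 7 (ko).
Primary stress: syllable 7 → ro.gik.fed.nub.pu:.bi.ˈko.fle.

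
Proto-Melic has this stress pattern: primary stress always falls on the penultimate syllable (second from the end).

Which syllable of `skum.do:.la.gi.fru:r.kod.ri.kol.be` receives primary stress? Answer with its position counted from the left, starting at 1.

The word has 9 syllables; the penultimate syllable (second from the end) is syllable 8 (kol).
Primary stress: syllable 8 → skum.do:.la.gi.fru:r.kod.ri.ˈkol.be.

8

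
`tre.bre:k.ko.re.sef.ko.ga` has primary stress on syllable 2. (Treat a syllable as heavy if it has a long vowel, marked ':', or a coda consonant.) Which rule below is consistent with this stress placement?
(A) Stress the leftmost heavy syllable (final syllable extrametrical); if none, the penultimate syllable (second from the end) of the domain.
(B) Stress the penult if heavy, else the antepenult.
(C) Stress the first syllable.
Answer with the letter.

A

Rule A → syllable 2 ✓.
Rule B → syllable 5 (observed: 2).
Rule C → syllable 1 (observed: 2).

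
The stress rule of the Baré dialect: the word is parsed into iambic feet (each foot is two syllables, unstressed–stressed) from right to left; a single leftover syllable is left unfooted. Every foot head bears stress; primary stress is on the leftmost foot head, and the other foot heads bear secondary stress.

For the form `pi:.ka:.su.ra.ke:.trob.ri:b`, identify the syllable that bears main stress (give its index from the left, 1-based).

3

Parse right to left into iambic (σˈσ) feet: pi: (ka:.ˈsu) (ra.ˈke:) (trob.ˈri:b). Syllable 1 is left unfooted.
Foot heads (stressed positions): 3, 5, 7.
End Rule Leftmost: primary stress on the leftmost head = syllable 3.
Primary stress: syllable 3 → pi:.ka:.ˈsu.ra.ke:.trob.ri:b.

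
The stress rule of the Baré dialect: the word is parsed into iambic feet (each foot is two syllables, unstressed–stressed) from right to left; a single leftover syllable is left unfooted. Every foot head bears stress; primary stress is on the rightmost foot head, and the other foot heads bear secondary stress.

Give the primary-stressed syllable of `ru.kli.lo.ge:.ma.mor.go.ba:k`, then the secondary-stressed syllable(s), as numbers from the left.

Parse right to left into iambic (σˈσ) feet: (ru.ˈkli) (lo.ˈge:) (ma.ˈmor) (go.ˈba:k).
Foot heads (stressed positions): 2, 4, 6, 8.
End Rule Rightmost: primary stress on the rightmost head = syllable 8.
Secondary stress on 2, 4, 6: ru.ˌkli.lo.ˌge:.ma.ˌmor.go.ˈba:k.

primary 8, secondary 2, 4, 6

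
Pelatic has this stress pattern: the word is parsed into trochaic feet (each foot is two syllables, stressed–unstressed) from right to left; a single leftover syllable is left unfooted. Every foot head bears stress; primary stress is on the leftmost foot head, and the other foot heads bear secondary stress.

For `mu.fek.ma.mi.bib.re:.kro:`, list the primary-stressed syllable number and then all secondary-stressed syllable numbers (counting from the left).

primary 2, secondary 4, 6

Parse right to left into trochaic (ˈσσ) feet: mu (ˈfek.ma) (ˈmi.bib) (ˈre:.kro:). Syllable 1 is left unfooted.
Foot heads (stressed positions): 2, 4, 6.
End Rule Leftmost: primary stress on the leftmost head = syllable 2.
Secondary stress on 4, 6: mu.ˈfek.ma.ˌmi.bib.ˌre:.kro:.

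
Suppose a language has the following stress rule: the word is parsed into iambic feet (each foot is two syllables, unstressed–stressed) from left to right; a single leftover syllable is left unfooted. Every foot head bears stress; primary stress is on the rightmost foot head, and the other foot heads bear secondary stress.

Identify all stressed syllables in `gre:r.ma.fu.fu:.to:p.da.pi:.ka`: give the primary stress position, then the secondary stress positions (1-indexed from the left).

Parse left to right into iambic (σˈσ) feet: (gre:r.ˈma) (fu.ˈfu:) (to:p.ˈda) (pi:.ˈka).
Foot heads (stressed positions): 2, 4, 6, 8.
End Rule Rightmost: primary stress on the rightmost head = syllable 8.
Secondary stress on 2, 4, 6: gre:r.ˌma.fu.ˌfu:.to:p.ˌda.pi:.ˈka.

primary 8, secondary 2, 4, 6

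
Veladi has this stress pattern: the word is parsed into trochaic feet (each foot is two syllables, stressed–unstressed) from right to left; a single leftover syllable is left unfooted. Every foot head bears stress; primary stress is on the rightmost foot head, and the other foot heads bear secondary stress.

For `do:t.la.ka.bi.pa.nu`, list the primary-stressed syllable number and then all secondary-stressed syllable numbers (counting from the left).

primary 5, secondary 1, 3

Parse right to left into trochaic (ˈσσ) feet: (ˈdo:t.la) (ˈka.bi) (ˈpa.nu).
Foot heads (stressed positions): 1, 3, 5.
End Rule Rightmost: primary stress on the rightmost head = syllable 5.
Secondary stress on 1, 3: ˌdo:t.la.ˌka.bi.ˈpa.nu.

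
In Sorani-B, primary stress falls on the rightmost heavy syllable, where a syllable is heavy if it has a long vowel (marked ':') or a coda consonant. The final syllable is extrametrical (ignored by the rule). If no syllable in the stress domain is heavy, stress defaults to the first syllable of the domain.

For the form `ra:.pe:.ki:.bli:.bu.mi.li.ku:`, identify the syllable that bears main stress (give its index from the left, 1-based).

The final syllable (8, ku:) is extrametrical; the stress domain is syllables 1–7.
Weights: 1 ra: H, 2 pe: H, 3 ki: H, 4 bli: H, 5 bu L, 6 mi L, 7 li L.
Heavy syllables in the domain: 1, 2, 3, 4. The rightmost is syllable 4 (bli:).
Primary stress: syllable 4 → ra:.pe:.ki:.ˈbli:.bu.mi.li.ku:.

4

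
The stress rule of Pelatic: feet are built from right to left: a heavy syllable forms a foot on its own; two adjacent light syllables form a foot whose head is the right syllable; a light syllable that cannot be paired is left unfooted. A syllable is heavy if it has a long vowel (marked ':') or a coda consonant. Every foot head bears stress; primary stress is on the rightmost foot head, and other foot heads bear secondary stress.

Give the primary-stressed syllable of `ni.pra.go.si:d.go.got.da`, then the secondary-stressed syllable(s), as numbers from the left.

primary 6, secondary 3, 4

Weights: 1 ni L, 2 pra L, 3 go L, 4 si:d H, 5 go L, 6 got H, 7 da L.
Parse right to left (heavy = foot alone; LL = one foot; stranded L unfooted): ni (pra.ˈgo) (ˈsi:d) go (ˈgot) da.
Foot heads: 3, 4, 6.
Primary stress on the rightmost head = syllable 6.
Secondary stress on 3, 4: ni.pra.ˌgo.ˌsi:d.go.ˈgot.da.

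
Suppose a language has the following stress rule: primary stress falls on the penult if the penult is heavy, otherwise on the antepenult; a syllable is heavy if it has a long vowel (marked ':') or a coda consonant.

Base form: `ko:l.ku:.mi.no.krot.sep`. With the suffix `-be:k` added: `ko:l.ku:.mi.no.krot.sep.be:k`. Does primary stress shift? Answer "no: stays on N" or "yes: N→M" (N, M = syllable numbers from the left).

Base `ko:l.ku:.mi.no.krot.sep` (6 syllables):
  Weights: 4 no L, 5 krot H, 6 sep H.
  The penult (syllable 5, krot) is heavy, so it takes stress.
  → primary stress on syllable 5.
Suffixed `ko:l.ku:.mi.no.krot.sep.be:k` (7 syllables):
  Weights: 5 krot H, 6 sep H, 7 be:k H.
  The penult (syllable 6, sep) is heavy, so it takes stress.
  → primary stress on syllable 6.

yes: 5→6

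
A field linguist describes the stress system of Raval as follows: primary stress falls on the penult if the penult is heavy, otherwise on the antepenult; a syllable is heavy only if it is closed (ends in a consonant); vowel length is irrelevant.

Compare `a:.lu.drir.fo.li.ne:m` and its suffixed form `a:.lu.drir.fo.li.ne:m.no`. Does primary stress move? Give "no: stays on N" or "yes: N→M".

Base `a:.lu.drir.fo.li.ne:m` (6 syllables):
  Weights: 4 fo L, 5 li L, 6 ne:m H.
  The penult (syllable 5, li) is light, so stress falls on the antepenult (syllable 4, fo).
  → primary stress on syllable 4.
Suffixed `a:.lu.drir.fo.li.ne:m.no` (7 syllables):
  Weights: 5 li L, 6 ne:m H, 7 no L.
  The penult (syllable 6, ne:m) is heavy, so it takes stress.
  → primary stress on syllable 6.

yes: 4→6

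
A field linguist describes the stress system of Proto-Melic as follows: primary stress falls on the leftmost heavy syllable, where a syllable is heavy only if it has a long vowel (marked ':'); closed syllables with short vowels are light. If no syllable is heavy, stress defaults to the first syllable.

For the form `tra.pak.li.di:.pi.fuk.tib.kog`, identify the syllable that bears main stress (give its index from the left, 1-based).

Weights: 1 tra L, 2 pak L, 3 li L, 4 di: H, 5 pi L, 6 fuk L, 7 tib L, 8 kog L.
Heavy syllables in the domain: 4. The leftmost is syllable 4 (di:).
Primary stress: syllable 4 → tra.pak.li.ˈdi:.pi.fuk.tib.kog.

4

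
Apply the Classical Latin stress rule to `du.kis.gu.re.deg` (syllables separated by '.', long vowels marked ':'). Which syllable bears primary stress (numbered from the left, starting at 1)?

3

Classical Latin: stress the penult if heavy (long vowel or closed), else the antepenult.
Weights: 3 gu L, 4 re L, 5 deg H.
The penult (syllable 4, re) is light, so stress falls on the antepenult (syllable 3, gu).
Stress on syllable 3: du.kis.ˈgu.re.deg.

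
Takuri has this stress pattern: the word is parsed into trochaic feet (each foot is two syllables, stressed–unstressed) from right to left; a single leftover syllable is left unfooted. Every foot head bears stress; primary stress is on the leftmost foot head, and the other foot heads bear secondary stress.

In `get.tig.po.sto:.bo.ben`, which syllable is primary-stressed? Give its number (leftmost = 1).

1

Parse right to left into trochaic (ˈσσ) feet: (ˈget.tig) (ˈpo.sto:) (ˈbo.ben).
Foot heads (stressed positions): 1, 3, 5.
End Rule Leftmost: primary stress on the leftmost head = syllable 1.
Primary stress: syllable 1 → ˈget.tig.po.sto:.bo.ben.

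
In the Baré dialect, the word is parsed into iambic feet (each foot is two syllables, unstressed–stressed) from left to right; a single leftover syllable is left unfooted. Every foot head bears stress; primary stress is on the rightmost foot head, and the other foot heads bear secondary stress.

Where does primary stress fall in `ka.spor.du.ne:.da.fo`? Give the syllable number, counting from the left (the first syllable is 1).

6

Parse left to right into iambic (σˈσ) feet: (ka.ˈspor) (du.ˈne:) (da.ˈfo).
Foot heads (stressed positions): 2, 4, 6.
End Rule Rightmost: primary stress on the rightmost head = syllable 6.
Primary stress: syllable 6 → ka.spor.du.ne:.da.ˈfo.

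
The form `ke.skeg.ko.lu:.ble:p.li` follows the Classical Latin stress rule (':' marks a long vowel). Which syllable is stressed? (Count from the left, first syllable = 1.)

Classical Latin: stress the penult if heavy (long vowel or closed), else the antepenult.
Weights: 4 lu: H, 5 ble:p H, 6 li L.
The penult (syllable 5, ble:p) is heavy, so it takes stress.
Stress on syllable 5: ke.skeg.ko.lu:.ˈble:p.li.

5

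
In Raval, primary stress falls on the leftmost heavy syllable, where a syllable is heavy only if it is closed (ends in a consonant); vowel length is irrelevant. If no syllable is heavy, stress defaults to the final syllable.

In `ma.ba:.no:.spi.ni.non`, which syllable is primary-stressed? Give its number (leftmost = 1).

6

Weights: 1 ma L, 2 ba: L, 3 no: L, 4 spi L, 5 ni L, 6 non H.
Heavy syllables in the domain: 6. The leftmost is syllable 6 (non).
Primary stress: syllable 6 → ma.ba:.no:.spi.ni.ˈnon.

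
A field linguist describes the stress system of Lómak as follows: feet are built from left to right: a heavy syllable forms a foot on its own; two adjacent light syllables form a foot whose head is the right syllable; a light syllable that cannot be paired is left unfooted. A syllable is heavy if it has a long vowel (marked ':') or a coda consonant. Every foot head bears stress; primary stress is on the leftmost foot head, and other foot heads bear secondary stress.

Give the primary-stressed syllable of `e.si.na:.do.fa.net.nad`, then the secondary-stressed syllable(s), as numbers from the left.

primary 2, secondary 3, 5, 6, 7

Weights: 1 e L, 2 si L, 3 na: H, 4 do L, 5 fa L, 6 net H, 7 nad H.
Parse left to right (heavy = foot alone; LL = one foot; stranded L unfooted): (e.ˈsi) (ˈna:) (do.ˈfa) (ˈnet) (ˈnad).
Foot heads: 2, 3, 5, 6, 7.
Primary stress on the leftmost head = syllable 2.
Secondary stress on 3, 5, 6, 7: e.ˈsi.ˌna:.do.ˌfa.ˌnet.ˌnad.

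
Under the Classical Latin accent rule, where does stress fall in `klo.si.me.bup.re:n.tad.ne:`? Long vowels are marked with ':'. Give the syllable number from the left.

Classical Latin: stress the penult if heavy (long vowel or closed), else the antepenult.
Weights: 5 re:n H, 6 tad H, 7 ne: H.
The penult (syllable 6, tad) is heavy, so it takes stress.
Stress on syllable 6: klo.si.me.bup.re:n.ˈtad.ne:.

6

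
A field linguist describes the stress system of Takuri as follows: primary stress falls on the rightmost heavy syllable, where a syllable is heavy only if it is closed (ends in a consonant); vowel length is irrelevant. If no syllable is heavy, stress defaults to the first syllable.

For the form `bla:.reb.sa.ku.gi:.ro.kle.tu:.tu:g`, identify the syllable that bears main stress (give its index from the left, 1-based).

9

Weights: 1 bla: L, 2 reb H, 3 sa L, 4 ku L, 5 gi: L, 6 ro L, 7 kle L, 8 tu: L, 9 tu:g H.
Heavy syllables in the domain: 2, 9. The rightmost is syllable 9 (tu:g).
Primary stress: syllable 9 → bla:.reb.sa.ku.gi:.ro.kle.tu:.ˈtu:g.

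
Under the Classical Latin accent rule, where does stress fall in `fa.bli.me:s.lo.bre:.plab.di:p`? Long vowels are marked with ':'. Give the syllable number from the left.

6

Classical Latin: stress the penult if heavy (long vowel or closed), else the antepenult.
Weights: 5 bre: H, 6 plab H, 7 di:p H.
The penult (syllable 6, plab) is heavy, so it takes stress.
Stress on syllable 6: fa.bli.me:s.lo.bre:.ˈplab.di:p.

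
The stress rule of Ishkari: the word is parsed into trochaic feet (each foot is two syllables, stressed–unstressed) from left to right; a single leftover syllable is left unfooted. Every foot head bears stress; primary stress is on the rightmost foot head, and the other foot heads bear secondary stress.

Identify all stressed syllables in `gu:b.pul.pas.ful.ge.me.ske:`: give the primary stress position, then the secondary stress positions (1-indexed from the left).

primary 5, secondary 1, 3

Parse left to right into trochaic (ˈσσ) feet: (ˈgu:b.pul) (ˈpas.ful) (ˈge.me) ske:. Syllable 7 is left unfooted.
Foot heads (stressed positions): 1, 3, 5.
End Rule Rightmost: primary stress on the rightmost head = syllable 5.
Secondary stress on 1, 3: ˌgu:b.pul.ˌpas.ful.ˈge.me.ske:.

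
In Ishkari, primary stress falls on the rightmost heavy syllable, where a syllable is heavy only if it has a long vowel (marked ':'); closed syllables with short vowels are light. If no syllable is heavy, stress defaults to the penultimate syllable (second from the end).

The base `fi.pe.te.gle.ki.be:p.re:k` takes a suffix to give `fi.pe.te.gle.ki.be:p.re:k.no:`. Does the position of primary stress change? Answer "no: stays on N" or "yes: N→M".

Base `fi.pe.te.gle.ki.be:p.re:k` (7 syllables):
  Weights: 1 fi L, 2 pe L, 3 te L, 4 gle L, 5 ki L, 6 be:p H, 7 re:k H.
  Heavy syllables in the domain: 6, 7. The rightmost is syllable 7 (re:k).
  → primary stress on syllable 7.
Suffixed `fi.pe.te.gle.ki.be:p.re:k.no:` (8 syllables):
  Weights: 1 fi L, 2 pe L, 3 te L, 4 gle L, 5 ki L, 6 be:p H, 7 re:k H, 8 no: H.
  Heavy syllables in the domain: 6, 7, 8. The rightmost is syllable 8 (no:).
  → primary stress on syllable 8.

yes: 7→8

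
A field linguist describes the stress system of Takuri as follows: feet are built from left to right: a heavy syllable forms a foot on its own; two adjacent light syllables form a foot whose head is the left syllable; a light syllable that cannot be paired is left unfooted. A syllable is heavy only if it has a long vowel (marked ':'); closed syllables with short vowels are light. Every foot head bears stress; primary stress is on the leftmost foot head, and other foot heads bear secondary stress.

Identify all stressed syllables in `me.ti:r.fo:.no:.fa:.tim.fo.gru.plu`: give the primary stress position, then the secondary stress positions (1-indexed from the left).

Weights: 1 me L, 2 ti:r H, 3 fo: H, 4 no: H, 5 fa: H, 6 tim L, 7 fo L, 8 gru L, 9 plu L.
Parse left to right (heavy = foot alone; LL = one foot; stranded L unfooted): me (ˈti:r) (ˈfo:) (ˈno:) (ˈfa:) (ˈtim.fo) (ˈgru.plu).
Foot heads: 2, 3, 4, 5, 6, 8.
Primary stress on the leftmost head = syllable 2.
Secondary stress on 3, 4, 5, 6, 8: me.ˈti:r.ˌfo:.ˌno:.ˌfa:.ˌtim.fo.ˌgru.plu.

primary 2, secondary 3, 4, 5, 6, 8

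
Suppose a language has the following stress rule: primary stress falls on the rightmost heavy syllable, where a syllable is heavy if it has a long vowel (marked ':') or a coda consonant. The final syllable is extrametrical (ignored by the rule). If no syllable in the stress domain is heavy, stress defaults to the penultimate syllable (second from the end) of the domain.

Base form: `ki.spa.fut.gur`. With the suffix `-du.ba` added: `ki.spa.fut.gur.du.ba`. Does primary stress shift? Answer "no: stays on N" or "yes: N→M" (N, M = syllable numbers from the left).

Base `ki.spa.fut.gur` (4 syllables):
  The final syllable (4, gur) is extrametrical; the stress domain is syllables 1–3.
  Weights: 1 ki L, 2 spa L, 3 fut H.
  Heavy syllables in the domain: 3. The rightmost is syllable 3 (fut).
  → primary stress on syllable 3.
Suffixed `ki.spa.fut.gur.du.ba` (6 syllables):
  The final syllable (6, ba) is extrametrical; the stress domain is syllables 1–5.
  Weights: 1 ki L, 2 spa L, 3 fut H, 4 gur H, 5 du L.
  Heavy syllables in the domain: 3, 4. The rightmost is syllable 4 (gur).
  → primary stress on syllable 4.

yes: 3→4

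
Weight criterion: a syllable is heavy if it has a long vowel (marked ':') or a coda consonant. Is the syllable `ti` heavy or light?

light

`ti`: short vowel, open (no coda). Short vowel, open → light.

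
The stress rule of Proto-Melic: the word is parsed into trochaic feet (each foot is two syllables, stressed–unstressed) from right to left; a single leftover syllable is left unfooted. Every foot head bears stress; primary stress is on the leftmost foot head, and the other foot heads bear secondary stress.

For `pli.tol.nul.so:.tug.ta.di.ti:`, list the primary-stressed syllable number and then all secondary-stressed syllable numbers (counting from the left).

Parse right to left into trochaic (ˈσσ) feet: (ˈpli.tol) (ˈnul.so:) (ˈtug.ta) (ˈdi.ti:).
Foot heads (stressed positions): 1, 3, 5, 7.
End Rule Leftmost: primary stress on the leftmost head = syllable 1.
Secondary stress on 3, 5, 7: ˈpli.tol.ˌnul.so:.ˌtug.ta.ˌdi.ti:.

primary 1, secondary 3, 5, 7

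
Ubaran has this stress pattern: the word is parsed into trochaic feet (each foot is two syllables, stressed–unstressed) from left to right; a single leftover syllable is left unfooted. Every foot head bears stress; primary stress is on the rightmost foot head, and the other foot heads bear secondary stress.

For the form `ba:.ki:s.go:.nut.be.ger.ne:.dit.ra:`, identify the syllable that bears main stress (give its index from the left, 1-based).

7

Parse left to right into trochaic (ˈσσ) feet: (ˈba:.ki:s) (ˈgo:.nut) (ˈbe.ger) (ˈne:.dit) ra:. Syllable 9 is left unfooted.
Foot heads (stressed positions): 1, 3, 5, 7.
End Rule Rightmost: primary stress on the rightmost head = syllable 7.
Primary stress: syllable 7 → ba:.ki:s.go:.nut.be.ger.ˈne:.dit.ra:.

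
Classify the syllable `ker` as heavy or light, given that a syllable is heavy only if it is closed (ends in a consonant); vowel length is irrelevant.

`ker`: short vowel, closed (coda /r/). Closed (coda /r/) → heavy.

heavy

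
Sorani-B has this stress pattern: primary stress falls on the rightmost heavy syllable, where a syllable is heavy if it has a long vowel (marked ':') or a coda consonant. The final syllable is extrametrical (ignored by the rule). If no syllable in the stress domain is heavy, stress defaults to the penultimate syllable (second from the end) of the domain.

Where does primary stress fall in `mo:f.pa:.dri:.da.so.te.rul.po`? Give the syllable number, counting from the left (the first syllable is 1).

The final syllable (8, po) is extrametrical; the stress domain is syllables 1–7.
Weights: 1 mo:f H, 2 pa: H, 3 dri: H, 4 da L, 5 so L, 6 te L, 7 rul H.
Heavy syllables in the domain: 1, 2, 3, 7. The rightmost is syllable 7 (rul).
Primary stress: syllable 7 → mo:f.pa:.dri:.da.so.te.ˈrul.po.

7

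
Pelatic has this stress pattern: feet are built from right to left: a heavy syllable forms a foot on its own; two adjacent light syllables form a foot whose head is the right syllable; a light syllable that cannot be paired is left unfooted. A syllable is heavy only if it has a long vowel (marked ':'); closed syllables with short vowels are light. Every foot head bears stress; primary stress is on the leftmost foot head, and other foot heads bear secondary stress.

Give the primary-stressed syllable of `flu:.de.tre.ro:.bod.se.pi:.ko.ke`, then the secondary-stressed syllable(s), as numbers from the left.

primary 1, secondary 3, 4, 6, 7, 9

Weights: 1 flu: H, 2 de L, 3 tre L, 4 ro: H, 5 bod L, 6 se L, 7 pi: H, 8 ko L, 9 ke L.
Parse right to left (heavy = foot alone; LL = one foot; stranded L unfooted): (ˈflu:) (de.ˈtre) (ˈro:) (bod.ˈse) (ˈpi:) (ko.ˈke).
Foot heads: 1, 3, 4, 6, 7, 9.
Primary stress on the leftmost head = syllable 1.
Secondary stress on 3, 4, 6, 7, 9: ˈflu:.de.ˌtre.ˌro:.bod.ˌse.ˌpi:.ko.ˌke.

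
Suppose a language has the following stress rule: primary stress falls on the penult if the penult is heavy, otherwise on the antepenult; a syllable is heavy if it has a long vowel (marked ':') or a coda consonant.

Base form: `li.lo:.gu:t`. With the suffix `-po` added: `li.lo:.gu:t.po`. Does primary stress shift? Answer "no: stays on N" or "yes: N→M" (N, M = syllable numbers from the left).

Base `li.lo:.gu:t` (3 syllables):
  Weights: 1 li L, 2 lo: H, 3 gu:t H.
  The penult (syllable 2, lo:) is heavy, so it takes stress.
  → primary stress on syllable 2.
Suffixed `li.lo:.gu:t.po` (4 syllables):
  Weights: 2 lo: H, 3 gu:t H, 4 po L.
  The penult (syllable 3, gu:t) is heavy, so it takes stress.
  → primary stress on syllable 3.

yes: 2→3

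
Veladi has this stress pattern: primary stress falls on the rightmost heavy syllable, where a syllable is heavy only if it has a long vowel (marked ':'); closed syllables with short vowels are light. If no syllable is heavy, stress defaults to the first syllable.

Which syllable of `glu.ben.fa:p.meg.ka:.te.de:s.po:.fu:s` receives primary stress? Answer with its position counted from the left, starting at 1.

9

Weights: 1 glu L, 2 ben L, 3 fa:p H, 4 meg L, 5 ka: H, 6 te L, 7 de:s H, 8 po: H, 9 fu:s H.
Heavy syllables in the domain: 3, 5, 7, 8, 9. The rightmost is syllable 9 (fu:s).
Primary stress: syllable 9 → glu.ben.fa:p.meg.ka:.te.de:s.po:.ˈfu:s.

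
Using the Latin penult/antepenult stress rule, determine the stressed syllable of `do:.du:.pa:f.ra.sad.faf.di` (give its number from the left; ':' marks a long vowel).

Classical Latin: stress the penult if heavy (long vowel or closed), else the antepenult.
Weights: 5 sad H, 6 faf H, 7 di L.
The penult (syllable 6, faf) is heavy, so it takes stress.
Stress on syllable 6: do:.du:.pa:f.ra.sad.ˈfaf.di.

6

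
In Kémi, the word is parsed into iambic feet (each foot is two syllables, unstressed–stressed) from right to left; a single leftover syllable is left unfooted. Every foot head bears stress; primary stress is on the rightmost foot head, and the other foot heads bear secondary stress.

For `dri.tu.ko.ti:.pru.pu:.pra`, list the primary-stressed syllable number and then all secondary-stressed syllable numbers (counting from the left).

Parse right to left into iambic (σˈσ) feet: dri (tu.ˈko) (ti:.ˈpru) (pu:.ˈpra). Syllable 1 is left unfooted.
Foot heads (stressed positions): 3, 5, 7.
End Rule Rightmost: primary stress on the rightmost head = syllable 7.
Secondary stress on 3, 5: dri.tu.ˌko.ti:.ˌpru.pu:.ˈpra.

primary 7, secondary 3, 5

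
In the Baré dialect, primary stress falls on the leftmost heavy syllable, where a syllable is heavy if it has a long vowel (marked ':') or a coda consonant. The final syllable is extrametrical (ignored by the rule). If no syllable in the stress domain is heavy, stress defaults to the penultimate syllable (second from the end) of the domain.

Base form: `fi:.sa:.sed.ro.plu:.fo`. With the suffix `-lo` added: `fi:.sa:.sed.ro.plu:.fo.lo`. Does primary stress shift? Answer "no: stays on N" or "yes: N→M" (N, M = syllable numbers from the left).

Base `fi:.sa:.sed.ro.plu:.fo` (6 syllables):
  The final syllable (6, fo) is extrametrical; the stress domain is syllables 1–5.
  Weights: 1 fi: H, 2 sa: H, 3 sed H, 4 ro L, 5 plu: H.
  Heavy syllables in the domain: 1, 2, 3, 5. The leftmost is syllable 1 (fi:).
  → primary stress on syllable 1.
Suffixed `fi:.sa:.sed.ro.plu:.fo.lo` (7 syllables):
  The final syllable (7, lo) is extrametrical; the stress domain is syllables 1–6.
  Weights: 1 fi: H, 2 sa: H, 3 sed H, 4 ro L, 5 plu: H, 6 fo L.
  Heavy syllables in the domain: 1, 2, 3, 5. The leftmost is syllable 1 (fi:).
  → primary stress on syllable 1.

no: stays on 1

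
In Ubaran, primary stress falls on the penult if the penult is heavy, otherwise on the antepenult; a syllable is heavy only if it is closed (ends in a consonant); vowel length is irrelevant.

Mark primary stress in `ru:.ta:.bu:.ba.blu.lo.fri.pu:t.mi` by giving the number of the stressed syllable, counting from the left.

8

Weights: 7 fri L, 8 pu:t H, 9 mi L.
The penult (syllable 8, pu:t) is heavy, so it takes stress.
Primary stress: syllable 8 → ru:.ta:.bu:.ba.blu.lo.fri.ˈpu:t.mi.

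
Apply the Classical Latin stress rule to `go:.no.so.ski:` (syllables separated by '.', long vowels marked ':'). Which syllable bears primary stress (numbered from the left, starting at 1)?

Classical Latin: stress the penult if heavy (long vowel or closed), else the antepenult.
Weights: 2 no L, 3 so L, 4 ski: H.
The penult (syllable 3, so) is light, so stress falls on the antepenult (syllable 2, no).
Stress on syllable 2: go:.ˈno.so.ski:.

2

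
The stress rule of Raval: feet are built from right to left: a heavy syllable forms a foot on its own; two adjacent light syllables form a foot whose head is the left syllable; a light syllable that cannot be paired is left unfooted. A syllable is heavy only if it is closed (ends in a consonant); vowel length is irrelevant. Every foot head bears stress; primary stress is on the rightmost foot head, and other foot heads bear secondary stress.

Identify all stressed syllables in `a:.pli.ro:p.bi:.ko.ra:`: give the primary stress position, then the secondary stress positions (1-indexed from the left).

Weights: 1 a: L, 2 pli L, 3 ro:p H, 4 bi: L, 5 ko L, 6 ra: L.
Parse right to left (heavy = foot alone; LL = one foot; stranded L unfooted): (ˈa:.pli) (ˈro:p) bi: (ˈko.ra:).
Foot heads: 1, 3, 5.
Primary stress on the rightmost head = syllable 5.
Secondary stress on 1, 3: ˌa:.pli.ˌro:p.bi:.ˈko.ra:.

primary 5, secondary 1, 3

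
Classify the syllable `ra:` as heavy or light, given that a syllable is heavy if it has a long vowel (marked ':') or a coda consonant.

heavy

`ra:`: long vowel, open (no coda). Long vowel → heavy.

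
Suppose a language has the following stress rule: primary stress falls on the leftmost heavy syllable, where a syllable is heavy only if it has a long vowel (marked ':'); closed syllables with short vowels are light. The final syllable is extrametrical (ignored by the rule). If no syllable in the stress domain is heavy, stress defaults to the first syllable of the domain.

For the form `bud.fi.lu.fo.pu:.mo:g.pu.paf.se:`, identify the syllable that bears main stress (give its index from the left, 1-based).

5

The final syllable (9, se:) is extrametrical; the stress domain is syllables 1–8.
Weights: 1 bud L, 2 fi L, 3 lu L, 4 fo L, 5 pu: H, 6 mo:g H, 7 pu L, 8 paf L.
Heavy syllables in the domain: 5, 6. The leftmost is syllable 5 (pu:).
Primary stress: syllable 5 → bud.fi.lu.fo.ˈpu:.mo:g.pu.paf.se:.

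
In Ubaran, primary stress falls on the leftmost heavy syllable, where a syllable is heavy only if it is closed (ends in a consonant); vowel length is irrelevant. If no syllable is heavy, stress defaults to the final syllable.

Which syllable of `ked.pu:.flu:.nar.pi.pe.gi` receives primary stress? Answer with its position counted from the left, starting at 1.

Weights: 1 ked H, 2 pu: L, 3 flu: L, 4 nar H, 5 pi L, 6 pe L, 7 gi L.
Heavy syllables in the domain: 1, 4. The leftmost is syllable 1 (ked).
Primary stress: syllable 1 → ˈked.pu:.flu:.nar.pi.pe.gi.

1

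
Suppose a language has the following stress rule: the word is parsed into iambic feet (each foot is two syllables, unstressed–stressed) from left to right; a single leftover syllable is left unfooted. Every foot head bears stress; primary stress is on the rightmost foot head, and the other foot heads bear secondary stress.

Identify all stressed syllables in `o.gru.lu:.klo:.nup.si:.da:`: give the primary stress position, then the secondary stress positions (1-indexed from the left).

primary 6, secondary 2, 4

Parse left to right into iambic (σˈσ) feet: (o.ˈgru) (lu:.ˈklo:) (nup.ˈsi:) da:. Syllable 7 is left unfooted.
Foot heads (stressed positions): 2, 4, 6.
End Rule Rightmost: primary stress on the rightmost head = syllable 6.
Secondary stress on 2, 4: o.ˌgru.lu:.ˌklo:.nup.ˈsi:.da:.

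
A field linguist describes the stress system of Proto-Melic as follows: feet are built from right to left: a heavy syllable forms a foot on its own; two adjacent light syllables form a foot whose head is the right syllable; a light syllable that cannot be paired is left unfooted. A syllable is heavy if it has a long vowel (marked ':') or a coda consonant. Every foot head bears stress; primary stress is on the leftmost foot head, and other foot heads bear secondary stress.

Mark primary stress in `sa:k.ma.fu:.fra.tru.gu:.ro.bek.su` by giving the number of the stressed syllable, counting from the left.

Weights: 1 sa:k H, 2 ma L, 3 fu: H, 4 fra L, 5 tru L, 6 gu: H, 7 ro L, 8 bek H, 9 su L.
Parse right to left (heavy = foot alone; LL = one foot; stranded L unfooted): (ˈsa:k) ma (ˈfu:) (fra.ˈtru) (ˈgu:) ro (ˈbek) su.
Foot heads: 1, 3, 5, 6, 8.
Primary stress on the leftmost head = syllable 1.
Primary stress: syllable 1 → ˈsa:k.ma.fu:.fra.tru.gu:.ro.bek.su.

1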